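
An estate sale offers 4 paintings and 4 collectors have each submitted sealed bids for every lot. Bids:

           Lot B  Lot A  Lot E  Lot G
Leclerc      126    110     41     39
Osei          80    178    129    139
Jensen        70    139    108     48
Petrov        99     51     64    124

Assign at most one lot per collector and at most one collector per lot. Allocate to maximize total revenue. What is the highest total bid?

Max total: $536

Optimal: Leclerc→Lot B ($126), Osei→Lot A ($178), Jensen→Lot E ($108), Petrov→Lot G ($124) — total 126+178+108+124 = $536.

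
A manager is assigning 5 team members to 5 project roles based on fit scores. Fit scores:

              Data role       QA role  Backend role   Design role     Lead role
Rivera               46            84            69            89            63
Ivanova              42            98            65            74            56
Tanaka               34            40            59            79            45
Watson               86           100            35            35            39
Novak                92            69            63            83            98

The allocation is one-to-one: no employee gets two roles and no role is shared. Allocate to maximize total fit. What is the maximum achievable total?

Optimal: Rivera→Backend role (69 pts), Ivanova→QA role (98 pts), Tanaka→Design role (79 pts), Watson→Data role (86 pts), Novak→Lead role (98 pts) — total 69+98+79+86+98 = 430 pts.
Max-entry greedy (repeatedly take the single best remaining cell) gives 386 pts, worse by 44.
Swapping Rivera↔Ivanova (Rivera→QA role 84 pts, Ivanova→Backend role 65 pts) loses 18.
No other one-to-one assignment exceeds 430 pts.

Max total: 430 pts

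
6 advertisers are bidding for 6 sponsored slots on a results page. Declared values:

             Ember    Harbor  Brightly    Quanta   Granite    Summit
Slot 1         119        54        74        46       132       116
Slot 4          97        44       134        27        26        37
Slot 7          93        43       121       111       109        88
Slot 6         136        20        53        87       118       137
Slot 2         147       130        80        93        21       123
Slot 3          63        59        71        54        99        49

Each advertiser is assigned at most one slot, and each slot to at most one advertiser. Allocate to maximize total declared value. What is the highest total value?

Treat this as an assignment problem: match each advertiser to one slot.
Optimal: Ember→Slot 1 ($119), Harbor→Slot 2 ($130), Brightly→Slot 4 ($134), Quanta→Slot 7 ($111), Granite→Slot 3 ($99), Summit→Slot 6 ($137) — total 119+130+134+111+99+137 = $730.
Max-entry greedy (repeatedly take the single best remaining cell) gives $720, worse by 10.
Checked against all permutations: $730 is optimal.

Maximum total: $730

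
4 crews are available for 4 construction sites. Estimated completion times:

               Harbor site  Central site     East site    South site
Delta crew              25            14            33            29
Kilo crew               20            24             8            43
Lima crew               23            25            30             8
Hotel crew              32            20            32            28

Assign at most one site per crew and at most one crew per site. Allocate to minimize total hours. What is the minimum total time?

Min total: 61 hours

Optimal: Delta crew→Harbor site (25 hours), Kilo crew→East site (8 hours), Lima crew→South site (8 hours), Hotel crew→Central site (20 hours) — total 25+8+8+20 = 61 hours.
Row-greedy (each crew in turn takes its cheapest remaining site) gives 62 hours, worse by 1.
Checked against all permutations: 61 hours is optimal.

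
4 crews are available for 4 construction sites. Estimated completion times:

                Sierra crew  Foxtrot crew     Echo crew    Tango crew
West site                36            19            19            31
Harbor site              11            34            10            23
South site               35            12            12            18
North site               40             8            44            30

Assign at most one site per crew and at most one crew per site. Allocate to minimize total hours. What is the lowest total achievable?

Optimal: Sierra crew→Harbor site (11 hours), Foxtrot crew→North site (8 hours), Echo crew→West site (19 hours), Tango crew→South site (18 hours) — total 11+8+19+18 = 56 hours.
Column-greedy (each site in turn goes to its cheapest remaining crew) gives 87 hours, worse by 31.
Swapping Echo crew↔Tango crew (Echo crew→South site 12 hours, Tango crew→West site 31 hours) adds 6.
Every other assignment is strictly worse.

Minimum total: 56 hours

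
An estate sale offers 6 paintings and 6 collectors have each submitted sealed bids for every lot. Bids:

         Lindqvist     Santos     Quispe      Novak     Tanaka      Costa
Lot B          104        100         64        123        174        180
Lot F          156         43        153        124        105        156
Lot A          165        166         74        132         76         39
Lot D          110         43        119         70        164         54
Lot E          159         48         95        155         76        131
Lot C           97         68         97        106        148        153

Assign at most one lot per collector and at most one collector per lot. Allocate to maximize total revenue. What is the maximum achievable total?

Max total: $928

Optimal: Lindqvist→Lot E ($159), Santos→Lot A ($166), Quispe→Lot F ($153), Novak→Lot C ($106), Tanaka→Lot D ($164), Costa→Lot B ($180) — total 159+166+153+106+164+180 = $928.
Column-greedy (each lot in turn goes to its best remaining collector) gives $918, worse by 10.
Next-best assignment: Lindqvist→Lot F, Santos→Lot A, Quispe→Lot D, Novak→Lot E, Tanaka→Lot C, Costa→Lot B = $924.
Swapping Tanaka↔Costa (Tanaka→Lot B $174, Costa→Lot D $54) loses 116.
Every other assignment is strictly worse.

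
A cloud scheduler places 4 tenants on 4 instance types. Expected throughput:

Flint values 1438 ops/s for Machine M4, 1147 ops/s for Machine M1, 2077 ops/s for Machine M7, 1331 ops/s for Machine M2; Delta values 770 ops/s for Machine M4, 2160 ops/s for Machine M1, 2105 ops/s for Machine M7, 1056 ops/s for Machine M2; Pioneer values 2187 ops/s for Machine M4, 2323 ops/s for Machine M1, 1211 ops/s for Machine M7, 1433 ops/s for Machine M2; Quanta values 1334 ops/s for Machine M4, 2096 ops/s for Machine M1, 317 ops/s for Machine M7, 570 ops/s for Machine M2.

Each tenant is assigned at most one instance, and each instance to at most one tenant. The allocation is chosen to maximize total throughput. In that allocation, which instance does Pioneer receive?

Treat this as an assignment problem: match each tenant to one instance.
Optimal: Flint→Machine M2 (1331 ops/s), Delta→Machine M7 (2105 ops/s), Pioneer→Machine M4 (2187 ops/s), Quanta→Machine M1 (2096 ops/s) — total 1331+2105+2187+2096 = 7719 ops/s.
Row-greedy (each tenant in turn takes its best remaining instance) gives 6994 ops/s, worse by 725.
Next-best assignment: Flint→Machine M7, Delta→Machine M2, Pioneer→Machine M4, Quanta→Machine M1 = 7416 ops/s.
Swapping Delta↔Quanta (Delta→Machine M1 2160 ops/s, Quanta→Machine M7 317 ops/s) loses 1724.
Pioneer's own top instance is Machine M1 (2323 ops/s), but forcing Pioneer→Machine M1 and reassigning the rest optimally gives only 7093 ops/s — worse by 626.

Pioneer receives Machine M4.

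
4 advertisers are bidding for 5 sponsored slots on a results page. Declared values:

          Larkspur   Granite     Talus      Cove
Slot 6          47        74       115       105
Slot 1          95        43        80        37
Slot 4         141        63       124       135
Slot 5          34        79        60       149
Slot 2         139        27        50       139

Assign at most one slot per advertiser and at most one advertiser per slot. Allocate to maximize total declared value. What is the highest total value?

This is a one-to-one assignment (maximum-weight bipartite matching).
Optimal: Larkspur→Slot 2 ($139), Granite→Slot 6 ($74), Talus→Slot 4 ($124), Cove→Slot 5 ($149) — total 139+74+124+149 = $486.
Max-entry greedy (repeatedly take the single best remaining cell) gives $448, worse by 38.
Swapping Larkspur↔Talus (Larkspur→Slot 4 $141, Talus→Slot 2 $50) loses 72.

Max total: $486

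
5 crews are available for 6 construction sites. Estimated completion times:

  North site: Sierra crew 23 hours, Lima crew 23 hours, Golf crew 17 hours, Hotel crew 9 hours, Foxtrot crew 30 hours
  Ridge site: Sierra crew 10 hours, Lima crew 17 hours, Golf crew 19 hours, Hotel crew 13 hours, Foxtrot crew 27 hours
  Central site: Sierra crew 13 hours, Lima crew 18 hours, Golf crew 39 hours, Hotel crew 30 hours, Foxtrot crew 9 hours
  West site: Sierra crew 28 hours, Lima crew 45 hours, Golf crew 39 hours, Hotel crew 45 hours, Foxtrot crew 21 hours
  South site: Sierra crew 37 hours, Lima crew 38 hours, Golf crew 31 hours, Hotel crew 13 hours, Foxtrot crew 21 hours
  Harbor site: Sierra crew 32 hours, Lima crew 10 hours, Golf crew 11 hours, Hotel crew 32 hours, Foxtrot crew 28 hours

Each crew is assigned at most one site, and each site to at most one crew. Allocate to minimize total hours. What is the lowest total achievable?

Optimal: Sierra crew→Ridge site (10 hours), Lima crew→Harbor site (10 hours), Golf crew→North site (17 hours), Hotel crew→South site (13 hours), Foxtrot crew→Central site (9 hours) — total 10+10+17+13+9 = 59 hours.
Min-entry greedy (repeatedly take the single cheapest remaining cell) gives 69 hours, worse by 10.
Swapping Golf crew↔Lima crew (Golf crew→Harbor site 11 hours, Lima crew→North site 23 hours) adds 7.
Checked against all permutations: 59 hours is optimal.

Min total: 59 hours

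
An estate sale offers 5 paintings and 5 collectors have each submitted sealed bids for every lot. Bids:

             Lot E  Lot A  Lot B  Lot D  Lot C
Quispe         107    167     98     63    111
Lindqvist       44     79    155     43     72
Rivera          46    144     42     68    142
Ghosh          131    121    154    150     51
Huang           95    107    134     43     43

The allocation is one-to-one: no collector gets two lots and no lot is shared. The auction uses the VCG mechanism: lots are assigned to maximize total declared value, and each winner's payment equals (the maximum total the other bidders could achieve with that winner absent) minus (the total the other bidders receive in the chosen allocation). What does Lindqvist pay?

Efficient allocation: Quispe→Lot A ($167), Lindqvist→Lot B ($155), Rivera→Lot C ($142), Ghosh→Lot D ($150), Huang→Lot E ($95); total welfare W = $709.
Lindqvist receives Lot B at value $155, so the others get W − 155 = $554.
Without Lindqvist: best allocation of the remaining 4 bidders over all 5 lots is Quispe→Lot A ($167), Rivera→Lot C ($142), Ghosh→Lot D ($150), Huang→Lot B ($134), total $593.
VCG payment = (others' best without Lindqvist) − (others' welfare with Lindqvist) = 593 − 554 = $39.

Lindqvist pays $39.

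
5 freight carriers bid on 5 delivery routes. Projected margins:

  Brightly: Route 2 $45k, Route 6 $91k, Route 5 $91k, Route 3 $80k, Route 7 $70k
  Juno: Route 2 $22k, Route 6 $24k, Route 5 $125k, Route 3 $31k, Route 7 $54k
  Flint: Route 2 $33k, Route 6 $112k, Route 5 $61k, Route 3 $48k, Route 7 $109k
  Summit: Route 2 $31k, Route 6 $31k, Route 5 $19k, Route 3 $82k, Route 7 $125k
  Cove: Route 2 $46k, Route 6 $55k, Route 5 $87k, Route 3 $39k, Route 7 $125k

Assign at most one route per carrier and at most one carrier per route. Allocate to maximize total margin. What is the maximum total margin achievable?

Optimal: Brightly→Route 2 ($45k), Juno→Route 5 ($125k), Flint→Route 6 ($112k), Summit→Route 3 ($82k), Cove→Route 7 ($125k) — total 45+125+112+82+125 = $489k.
Swapping Brightly↔Summit (Brightly→Route 3 $80k, Summit→Route 2 $31k) loses 16.

Maximum total: $489k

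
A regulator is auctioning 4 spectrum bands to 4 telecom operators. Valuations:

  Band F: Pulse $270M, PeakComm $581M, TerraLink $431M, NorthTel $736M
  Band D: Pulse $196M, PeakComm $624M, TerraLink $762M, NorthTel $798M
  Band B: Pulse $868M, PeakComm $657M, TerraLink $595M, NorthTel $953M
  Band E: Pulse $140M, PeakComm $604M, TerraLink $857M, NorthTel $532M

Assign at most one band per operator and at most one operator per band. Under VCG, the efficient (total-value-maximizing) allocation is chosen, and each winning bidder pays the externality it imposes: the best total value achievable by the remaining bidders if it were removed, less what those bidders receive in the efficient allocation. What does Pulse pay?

Pulse pays $198M.

Efficient allocation: Pulse→Band B ($868M), PeakComm→Band F ($581M), TerraLink→Band E ($857M), NorthTel→Band D ($798M); total welfare W = $3104M.
Pulse receives Band B at value $868M, so the others get W − 868 = $2236M.
Without Pulse: best allocation of the remaining 3 bidders over all 4 bands is PeakComm→Band D ($624M), TerraLink→Band E ($857M), NorthTel→Band B ($953M), total $2434M.
VCG payment = (others' best without Pulse) − (others' welfare with Pulse) = 2434 − 2236 = $198M.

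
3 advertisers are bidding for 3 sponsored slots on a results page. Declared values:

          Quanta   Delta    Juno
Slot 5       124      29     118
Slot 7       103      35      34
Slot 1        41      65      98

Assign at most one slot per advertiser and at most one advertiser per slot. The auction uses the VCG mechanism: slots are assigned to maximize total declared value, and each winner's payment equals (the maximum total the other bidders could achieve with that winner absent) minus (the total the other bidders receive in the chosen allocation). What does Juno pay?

Efficient allocation: Quanta→Slot 7 ($103), Delta→Slot 1 ($65), Juno→Slot 5 ($118); total welfare W = $286.
Juno receives Slot 5 at value $118, so the others get W − 118 = $168.
Without Juno: best allocation of the remaining 2 bidders over all 3 slots is Quanta→Slot 5 ($124), Delta→Slot 1 ($65), total $189.
VCG payment = (others' best without Juno) − (others' welfare with Juno) = 189 − 168 = $21.

Juno pays $21.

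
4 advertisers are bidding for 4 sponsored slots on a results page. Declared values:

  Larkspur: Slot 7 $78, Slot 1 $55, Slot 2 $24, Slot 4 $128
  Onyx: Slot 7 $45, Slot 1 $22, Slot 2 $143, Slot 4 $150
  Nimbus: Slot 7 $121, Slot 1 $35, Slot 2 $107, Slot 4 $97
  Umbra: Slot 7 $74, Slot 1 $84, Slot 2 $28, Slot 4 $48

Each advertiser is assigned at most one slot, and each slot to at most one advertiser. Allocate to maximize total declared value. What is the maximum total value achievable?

Maximum total: $476

This is a one-to-one assignment (maximum-weight bipartite matching).
Optimal: Larkspur→Slot 4 ($128), Onyx→Slot 2 ($143), Nimbus→Slot 7 ($121), Umbra→Slot 1 ($84) — total 128+143+121+84 = $476.
No other one-to-one assignment exceeds $476.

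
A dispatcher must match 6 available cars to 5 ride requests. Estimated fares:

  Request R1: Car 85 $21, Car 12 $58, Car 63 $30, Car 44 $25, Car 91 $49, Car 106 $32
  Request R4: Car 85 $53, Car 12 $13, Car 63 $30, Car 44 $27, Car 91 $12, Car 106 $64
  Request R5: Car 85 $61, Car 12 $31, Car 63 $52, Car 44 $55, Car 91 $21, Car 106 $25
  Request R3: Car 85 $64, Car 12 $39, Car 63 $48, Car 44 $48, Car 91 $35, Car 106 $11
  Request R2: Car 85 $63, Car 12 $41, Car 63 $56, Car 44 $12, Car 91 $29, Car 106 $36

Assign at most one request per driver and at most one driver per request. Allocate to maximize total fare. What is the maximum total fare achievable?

Max total: $297

Optimal: Car 12→Request R1 ($58), Car 106→Request R4 ($64), Car 44→Request R5 ($55), Car 85→Request R3 ($64), Car 63→Request R2 ($56) — total 58+64+55+64+56 = $297.
Swapping Car 12↔Car 85 (Car 12→Request R3 $39, Car 85→Request R1 $21) loses 62.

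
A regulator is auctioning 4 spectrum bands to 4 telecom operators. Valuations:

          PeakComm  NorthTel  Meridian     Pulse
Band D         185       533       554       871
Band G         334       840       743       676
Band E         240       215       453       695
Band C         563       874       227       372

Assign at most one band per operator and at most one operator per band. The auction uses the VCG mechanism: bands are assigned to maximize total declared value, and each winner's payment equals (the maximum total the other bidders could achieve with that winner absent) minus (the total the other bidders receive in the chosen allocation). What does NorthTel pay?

Efficient allocation: PeakComm→Band E ($240M), NorthTel→Band C ($874M), Meridian→Band G ($743M), Pulse→Band D ($871M); total welfare W = $2728M.
NorthTel receives Band C at value $874M, so the others get W − 874 = $1854M.
Without NorthTel: best allocation of the remaining 3 bidders over all 4 bands is PeakComm→Band C ($563M), Meridian→Band G ($743M), Pulse→Band D ($871M), total $2177M.
VCG payment = (others' best without NorthTel) − (others' welfare with NorthTel) = 2177 − 1854 = $323M.

NorthTel pays $323M.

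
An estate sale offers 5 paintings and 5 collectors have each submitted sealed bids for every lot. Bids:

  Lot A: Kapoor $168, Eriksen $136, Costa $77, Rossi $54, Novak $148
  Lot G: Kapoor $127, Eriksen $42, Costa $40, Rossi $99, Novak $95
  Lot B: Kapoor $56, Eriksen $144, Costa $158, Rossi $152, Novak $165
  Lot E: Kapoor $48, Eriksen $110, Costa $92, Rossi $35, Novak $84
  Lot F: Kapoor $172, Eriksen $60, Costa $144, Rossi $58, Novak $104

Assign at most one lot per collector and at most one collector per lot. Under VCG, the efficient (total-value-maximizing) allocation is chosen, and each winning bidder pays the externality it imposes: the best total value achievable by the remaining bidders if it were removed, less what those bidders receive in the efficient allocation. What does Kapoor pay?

Efficient allocation: Kapoor→Lot F ($172), Eriksen→Lot E ($110), Costa→Lot B ($158), Rossi→Lot G ($99), Novak→Lot A ($148); total welfare W = $687.
Kapoor receives Lot F at value $172, so the others get W − 172 = $515.
Without Kapoor: best allocation of the remaining 4 bidders over all 5 lots is Eriksen→Lot E ($110), Costa→Lot F ($144), Rossi→Lot B ($152), Novak→Lot A ($148), total $554.
VCG payment = (others' best without Kapoor) − (others' welfare with Kapoor) = 554 − 515 = $39.

Kapoor pays $39.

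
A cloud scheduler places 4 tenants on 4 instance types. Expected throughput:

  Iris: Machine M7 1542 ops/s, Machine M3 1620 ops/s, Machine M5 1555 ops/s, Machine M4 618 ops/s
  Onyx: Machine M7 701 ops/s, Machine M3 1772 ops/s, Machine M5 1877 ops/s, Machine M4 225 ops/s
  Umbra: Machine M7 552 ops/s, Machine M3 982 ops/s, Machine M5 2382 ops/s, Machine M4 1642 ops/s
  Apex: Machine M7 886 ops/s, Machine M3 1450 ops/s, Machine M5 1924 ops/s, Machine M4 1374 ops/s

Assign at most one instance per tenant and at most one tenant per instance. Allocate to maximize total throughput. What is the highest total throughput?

Maximum total: 7070 ops/s

Optimal: Iris→Machine M7 (1542 ops/s), Onyx→Machine M3 (1772 ops/s), Umbra→Machine M5 (2382 ops/s), Apex→Machine M4 (1374 ops/s) — total 1542+1772+2382+1374 = 7070 ops/s.
Row-greedy (each tenant in turn takes its best remaining instance) gives 6025 ops/s, worse by 1045.
Next-best assignment: Iris→Machine M7, Onyx→Machine M3, Umbra→Machine M4, Apex→Machine M5 = 6880 ops/s.
Swapping Iris↔Onyx (Iris→Machine M3 1620 ops/s, Onyx→Machine M7 701 ops/s) loses 993.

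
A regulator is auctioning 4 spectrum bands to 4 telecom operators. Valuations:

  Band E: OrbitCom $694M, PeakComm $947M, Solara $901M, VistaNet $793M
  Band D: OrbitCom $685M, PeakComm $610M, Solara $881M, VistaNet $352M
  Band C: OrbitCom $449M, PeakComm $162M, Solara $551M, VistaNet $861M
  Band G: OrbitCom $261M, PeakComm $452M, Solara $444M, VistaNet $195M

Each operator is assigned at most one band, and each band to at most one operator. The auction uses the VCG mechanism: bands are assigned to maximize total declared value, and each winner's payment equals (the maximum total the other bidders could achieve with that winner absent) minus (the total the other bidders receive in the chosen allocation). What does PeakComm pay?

PeakComm pays $444M.

Efficient allocation: OrbitCom→Band G ($261M), PeakComm→Band E ($947M), Solara→Band D ($881M), VistaNet→Band C ($861M); total welfare W = $2950M.
PeakComm receives Band E at value $947M, so the others get W − 947 = $2003M.
Without PeakComm: best allocation of the remaining 3 bidders over all 4 bands is OrbitCom→Band D ($685M), Solara→Band E ($901M), VistaNet→Band C ($861M), total $2447M.
VCG payment = (others' best without PeakComm) − (others' welfare with PeakComm) = 2447 − 2003 = $444M.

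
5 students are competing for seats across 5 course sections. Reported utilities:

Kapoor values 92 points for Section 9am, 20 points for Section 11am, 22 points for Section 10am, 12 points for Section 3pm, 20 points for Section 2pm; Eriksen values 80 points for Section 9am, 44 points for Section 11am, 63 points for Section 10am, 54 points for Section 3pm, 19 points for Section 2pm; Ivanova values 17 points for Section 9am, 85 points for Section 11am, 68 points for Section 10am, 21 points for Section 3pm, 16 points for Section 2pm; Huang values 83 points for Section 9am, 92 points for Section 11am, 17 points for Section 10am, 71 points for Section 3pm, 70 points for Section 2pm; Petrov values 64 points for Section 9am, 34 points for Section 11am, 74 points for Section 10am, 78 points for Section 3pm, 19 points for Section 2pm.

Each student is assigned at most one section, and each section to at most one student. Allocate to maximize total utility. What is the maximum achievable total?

This is the linear assignment problem.
Optimal: Kapoor→Section 9am (92 points), Eriksen→Section 10am (63 points), Ivanova→Section 11am (85 points), Huang→Section 2pm (70 points), Petrov→Section 3pm (78 points) — total 92+63+85+70+78 = 388 points.
Row-greedy (each student in turn takes its best remaining section) gives 330 points, worse by 58.

Maximum total: 388 points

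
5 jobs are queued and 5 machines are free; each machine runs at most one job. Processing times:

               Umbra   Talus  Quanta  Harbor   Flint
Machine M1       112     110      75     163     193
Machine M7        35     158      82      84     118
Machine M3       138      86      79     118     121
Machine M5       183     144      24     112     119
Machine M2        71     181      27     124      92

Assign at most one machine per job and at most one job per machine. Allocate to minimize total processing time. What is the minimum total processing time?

Optimal: Umbra→Machine M7 (35 min), Talus→Machine M1 (110 min), Quanta→Machine M5 (24 min), Harbor→Machine M3 (118 min), Flint→Machine M2 (92 min) — total 35+110+24+118+92 = 379 min.
Min-entry greedy (repeatedly take the single cheapest remaining cell) gives 400 min, worse by 21.

Min total: 379 min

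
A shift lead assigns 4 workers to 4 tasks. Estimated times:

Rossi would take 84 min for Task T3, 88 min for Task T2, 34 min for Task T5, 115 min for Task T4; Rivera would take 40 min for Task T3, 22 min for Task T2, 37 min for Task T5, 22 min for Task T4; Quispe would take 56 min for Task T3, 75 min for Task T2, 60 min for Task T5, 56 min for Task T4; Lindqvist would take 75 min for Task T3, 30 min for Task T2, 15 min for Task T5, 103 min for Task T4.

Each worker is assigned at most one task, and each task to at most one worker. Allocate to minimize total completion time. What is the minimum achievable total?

Optimal: Rossi→Task T5 (34 min), Rivera→Task T4 (22 min), Quispe→Task T3 (56 min), Lindqvist→Task T2 (30 min) — total 34+22+56+30 = 142 min.
Min-entry greedy (repeatedly take the single cheapest remaining cell) gives 208 min, worse by 66.
Swapping Rivera↔Lindqvist (Rivera→Task T2 22 min, Lindqvist→Task T4 103 min) adds 73.

Minimum total: 142 min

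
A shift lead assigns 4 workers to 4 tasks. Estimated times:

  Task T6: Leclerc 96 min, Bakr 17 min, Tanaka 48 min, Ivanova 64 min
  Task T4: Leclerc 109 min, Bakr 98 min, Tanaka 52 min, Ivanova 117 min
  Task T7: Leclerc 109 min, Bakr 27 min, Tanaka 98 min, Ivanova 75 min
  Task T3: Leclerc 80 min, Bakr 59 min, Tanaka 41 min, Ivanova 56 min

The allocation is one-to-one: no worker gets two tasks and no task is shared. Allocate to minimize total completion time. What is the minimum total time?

Min total: 223 min

Optimal: Leclerc→Task T3 (80 min), Bakr→Task T7 (27 min), Tanaka→Task T4 (52 min), Ivanova→Task T6 (64 min) — total 80+27+52+64 = 223 min.
Min-entry greedy (repeatedly take the single cheapest remaining cell) gives 242 min, worse by 19.
Checked against all permutations: 223 min is optimal.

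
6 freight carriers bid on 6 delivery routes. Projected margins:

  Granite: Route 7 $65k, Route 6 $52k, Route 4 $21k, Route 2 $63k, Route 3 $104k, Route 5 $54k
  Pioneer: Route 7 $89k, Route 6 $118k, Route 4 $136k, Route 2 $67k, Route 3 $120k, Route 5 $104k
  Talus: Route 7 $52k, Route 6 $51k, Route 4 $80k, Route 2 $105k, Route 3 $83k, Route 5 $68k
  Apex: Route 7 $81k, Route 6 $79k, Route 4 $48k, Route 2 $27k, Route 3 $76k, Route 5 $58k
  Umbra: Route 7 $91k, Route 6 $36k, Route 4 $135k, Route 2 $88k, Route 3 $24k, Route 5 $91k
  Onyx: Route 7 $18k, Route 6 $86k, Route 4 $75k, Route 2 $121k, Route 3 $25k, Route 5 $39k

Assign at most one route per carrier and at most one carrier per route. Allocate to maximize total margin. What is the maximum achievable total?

Max total: $627k

Optimal: Granite→Route 3 ($104k), Pioneer→Route 6 ($118k), Talus→Route 5 ($68k), Apex→Route 7 ($81k), Umbra→Route 4 ($135k), Onyx→Route 2 ($121k) — total 104+118+68+81+135+121 = $627k.
Row-greedy (each carrier in turn takes its best remaining route) gives $603k, worse by 24.
Next-best assignment: Granite→Route 3, Pioneer→Route 5, Talus→Route 2, Apex→Route 7, Umbra→Route 4, Onyx→Route 6 = $615k.
Every other assignment is strictly worse.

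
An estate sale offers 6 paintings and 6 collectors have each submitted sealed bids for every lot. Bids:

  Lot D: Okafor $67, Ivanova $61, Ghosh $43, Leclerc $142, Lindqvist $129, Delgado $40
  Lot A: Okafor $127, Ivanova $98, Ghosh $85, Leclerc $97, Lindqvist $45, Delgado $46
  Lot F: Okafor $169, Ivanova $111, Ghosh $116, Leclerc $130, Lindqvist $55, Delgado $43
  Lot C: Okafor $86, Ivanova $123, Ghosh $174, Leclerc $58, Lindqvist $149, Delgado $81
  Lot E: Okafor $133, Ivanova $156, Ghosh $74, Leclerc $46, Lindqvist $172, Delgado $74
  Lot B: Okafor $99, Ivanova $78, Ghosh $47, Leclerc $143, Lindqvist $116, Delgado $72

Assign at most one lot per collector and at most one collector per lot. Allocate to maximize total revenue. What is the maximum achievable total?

Optimal: Okafor→Lot F ($169), Ivanova→Lot A ($98), Ghosh→Lot C ($174), Leclerc→Lot D ($142), Lindqvist→Lot E ($172), Delgado→Lot B ($72) — total 169+98+174+142+172+72 = $827.
Row-greedy (each collector in turn takes its best remaining lot) gives $817, worse by 10.

Maximum total: $827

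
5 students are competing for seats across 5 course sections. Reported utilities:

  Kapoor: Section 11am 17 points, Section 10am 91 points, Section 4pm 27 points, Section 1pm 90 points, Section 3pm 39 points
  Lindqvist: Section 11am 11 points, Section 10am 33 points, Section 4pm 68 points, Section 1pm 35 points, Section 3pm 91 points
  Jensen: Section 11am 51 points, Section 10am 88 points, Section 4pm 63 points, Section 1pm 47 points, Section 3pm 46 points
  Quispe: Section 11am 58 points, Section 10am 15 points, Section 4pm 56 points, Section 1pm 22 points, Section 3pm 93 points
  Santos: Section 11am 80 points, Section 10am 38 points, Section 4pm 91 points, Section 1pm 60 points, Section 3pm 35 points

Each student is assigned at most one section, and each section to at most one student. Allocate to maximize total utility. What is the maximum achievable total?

Maximum total: 419 points

Optimal: Kapoor→Section 1pm (90 points), Lindqvist→Section 4pm (68 points), Jensen→Section 10am (88 points), Quispe→Section 3pm (93 points), Santos→Section 11am (80 points) — total 90+68+88+93+80 = 419 points.
Row-greedy (each student in turn takes its best remaining section) gives 363 points, worse by 56.
Next-best assignment: Kapoor→Section 1pm, Lindqvist→Section 3pm, Jensen→Section 10am, Quispe→Section 11am, Santos→Section 4pm = 418 points.
No other one-to-one assignment exceeds 419 points.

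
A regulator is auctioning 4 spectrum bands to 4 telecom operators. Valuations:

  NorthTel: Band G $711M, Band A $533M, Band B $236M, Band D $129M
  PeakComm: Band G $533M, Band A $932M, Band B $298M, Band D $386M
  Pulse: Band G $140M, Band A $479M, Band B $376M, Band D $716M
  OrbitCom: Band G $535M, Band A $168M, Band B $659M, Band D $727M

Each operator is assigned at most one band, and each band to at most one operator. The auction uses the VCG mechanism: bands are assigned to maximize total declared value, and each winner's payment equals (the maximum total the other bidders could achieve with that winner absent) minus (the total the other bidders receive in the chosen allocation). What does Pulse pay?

Pulse pays $68M.

Efficient allocation: NorthTel→Band G ($711M), PeakComm→Band A ($932M), Pulse→Band D ($716M), OrbitCom→Band B ($659M); total welfare W = $3018M.
Pulse receives Band D at value $716M, so the others get W − 716 = $2302M.
Without Pulse: best allocation of the remaining 3 bidders over all 4 bands is NorthTel→Band G ($711M), PeakComm→Band A ($932M), OrbitCom→Band D ($727M), total $2370M.
VCG payment = (others' best without Pulse) − (others' welfare with Pulse) = 2370 − 2302 = $68M.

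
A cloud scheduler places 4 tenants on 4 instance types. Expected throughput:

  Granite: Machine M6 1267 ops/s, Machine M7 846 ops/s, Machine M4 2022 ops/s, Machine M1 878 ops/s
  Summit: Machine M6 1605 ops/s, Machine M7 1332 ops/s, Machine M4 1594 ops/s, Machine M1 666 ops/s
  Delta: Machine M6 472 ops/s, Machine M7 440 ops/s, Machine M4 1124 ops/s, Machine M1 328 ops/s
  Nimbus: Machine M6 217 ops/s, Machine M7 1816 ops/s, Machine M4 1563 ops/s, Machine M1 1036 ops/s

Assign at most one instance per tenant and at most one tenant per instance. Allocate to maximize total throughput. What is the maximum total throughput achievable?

Optimal: Granite→Machine M4 (2022 ops/s), Summit→Machine M6 (1605 ops/s), Delta→Machine M1 (328 ops/s), Nimbus→Machine M7 (1816 ops/s) — total 2022+1605+328+1816 = 5771 ops/s.

Max total: 5771 ops/s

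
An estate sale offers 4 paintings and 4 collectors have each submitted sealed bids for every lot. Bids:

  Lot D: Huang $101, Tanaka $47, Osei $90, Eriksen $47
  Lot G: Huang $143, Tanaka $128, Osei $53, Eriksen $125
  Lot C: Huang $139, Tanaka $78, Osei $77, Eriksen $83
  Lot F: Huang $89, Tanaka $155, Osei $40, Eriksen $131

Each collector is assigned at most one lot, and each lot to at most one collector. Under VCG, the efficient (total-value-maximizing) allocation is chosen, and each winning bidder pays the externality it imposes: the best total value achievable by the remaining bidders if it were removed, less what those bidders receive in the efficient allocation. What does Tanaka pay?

Efficient allocation: Huang→Lot C ($139), Tanaka→Lot F ($155), Osei→Lot D ($90), Eriksen→Lot G ($125); total welfare W = $509.
Tanaka receives Lot F at value $155, so the others get W − 155 = $354.
Without Tanaka: best allocation of the remaining 3 bidders over all 4 lots is Huang→Lot G ($143), Osei→Lot D ($90), Eriksen→Lot F ($131), total $364.
VCG payment = (others' best without Tanaka) − (others' welfare with Tanaka) = 364 − 354 = $10.

Tanaka pays $10.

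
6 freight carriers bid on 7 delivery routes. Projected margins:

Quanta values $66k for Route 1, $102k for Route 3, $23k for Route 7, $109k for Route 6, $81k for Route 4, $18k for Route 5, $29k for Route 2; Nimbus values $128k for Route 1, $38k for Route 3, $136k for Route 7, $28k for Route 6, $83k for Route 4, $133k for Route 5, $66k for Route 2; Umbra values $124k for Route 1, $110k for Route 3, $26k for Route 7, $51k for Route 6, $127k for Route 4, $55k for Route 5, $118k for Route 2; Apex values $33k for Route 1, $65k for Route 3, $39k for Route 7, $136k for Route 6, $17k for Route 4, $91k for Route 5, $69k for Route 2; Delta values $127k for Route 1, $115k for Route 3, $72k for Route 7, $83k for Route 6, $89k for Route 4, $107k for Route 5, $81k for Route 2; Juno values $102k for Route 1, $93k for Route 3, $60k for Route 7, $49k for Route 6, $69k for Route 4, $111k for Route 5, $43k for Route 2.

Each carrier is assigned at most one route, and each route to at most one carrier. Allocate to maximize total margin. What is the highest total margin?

Max total: $739k

Optimal: Quanta→Route 3 ($102k), Nimbus→Route 7 ($136k), Umbra→Route 4 ($127k), Apex→Route 6 ($136k), Delta→Route 1 ($127k), Juno→Route 5 ($111k) — total 102+136+127+136+127+111 = $739k.
Column-greedy (each route in turn goes to its best remaining carrier) gives $584k, worse by 155.
Next-best assignment: Quanta→Route 3, Nimbus→Route 7, Umbra→Route 2, Apex→Route 6, Delta→Route 1, Juno→Route 5 = $730k.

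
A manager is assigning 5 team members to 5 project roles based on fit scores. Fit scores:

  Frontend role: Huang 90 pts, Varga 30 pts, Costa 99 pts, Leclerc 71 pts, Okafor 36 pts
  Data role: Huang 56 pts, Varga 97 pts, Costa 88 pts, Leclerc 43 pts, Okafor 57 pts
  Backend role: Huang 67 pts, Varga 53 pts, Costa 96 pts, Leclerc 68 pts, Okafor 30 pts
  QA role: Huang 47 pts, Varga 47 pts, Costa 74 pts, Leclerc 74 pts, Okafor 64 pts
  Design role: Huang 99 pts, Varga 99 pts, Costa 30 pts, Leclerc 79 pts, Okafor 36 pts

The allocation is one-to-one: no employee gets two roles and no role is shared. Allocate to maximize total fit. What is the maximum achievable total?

This is a one-to-one assignment (maximum-weight bipartite matching).
Optimal: Huang→Design role (99 pts), Varga→Data role (97 pts), Costa→Frontend role (99 pts), Leclerc→Backend role (68 pts), Okafor→QA role (64 pts) — total 99+97+99+68+64 = 427 pts.
Row-greedy (each employee in turn takes its best remaining role) gives 399 pts, worse by 28.
Swapping Leclerc↔Varga (Leclerc→Data role 43 pts, Varga→Backend role 53 pts) loses 69.

Maximum total: 427 pts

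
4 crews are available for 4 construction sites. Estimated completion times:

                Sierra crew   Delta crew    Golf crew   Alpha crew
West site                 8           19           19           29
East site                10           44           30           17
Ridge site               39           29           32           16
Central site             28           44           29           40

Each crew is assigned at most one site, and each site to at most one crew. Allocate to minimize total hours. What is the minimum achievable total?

Treat this as an assignment problem: match each crew to one site.
Optimal: Sierra crew→East site (10 hours), Delta crew→West site (19 hours), Golf crew→Central site (29 hours), Alpha crew→Ridge site (16 hours) — total 10+19+29+16 = 74 hours.
Row-greedy (each crew in turn takes its cheapest remaining site) gives 83 hours, worse by 9.

Min total: 74 hours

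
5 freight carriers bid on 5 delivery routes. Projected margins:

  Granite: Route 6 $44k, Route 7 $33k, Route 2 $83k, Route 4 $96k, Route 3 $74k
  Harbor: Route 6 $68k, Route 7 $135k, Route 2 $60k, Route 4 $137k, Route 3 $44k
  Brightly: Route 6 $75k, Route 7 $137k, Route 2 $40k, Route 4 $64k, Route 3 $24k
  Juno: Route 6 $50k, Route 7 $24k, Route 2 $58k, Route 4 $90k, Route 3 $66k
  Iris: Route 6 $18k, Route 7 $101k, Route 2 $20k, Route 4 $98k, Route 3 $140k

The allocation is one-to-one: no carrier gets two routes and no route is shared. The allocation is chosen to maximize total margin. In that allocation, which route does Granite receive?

This is the linear assignment problem.
Optimal: Granite→Route 2 ($83k), Harbor→Route 4 ($137k), Brightly→Route 7 ($137k), Juno→Route 6 ($50k), Iris→Route 3 ($140k) — total 83+137+137+50+140 = $547k.
Row-greedy (each carrier in turn takes its best remaining route) gives $392k, worse by 155.
Swapping Juno↔Iris (Juno→Route 3 $66k, Iris→Route 6 $18k) loses 106.
Granite's own top route is Route 4 ($96k), but forcing Granite→Route 4 and reassigning the rest optimally gives only $504k — worse by 43.

Granite receives Route 2.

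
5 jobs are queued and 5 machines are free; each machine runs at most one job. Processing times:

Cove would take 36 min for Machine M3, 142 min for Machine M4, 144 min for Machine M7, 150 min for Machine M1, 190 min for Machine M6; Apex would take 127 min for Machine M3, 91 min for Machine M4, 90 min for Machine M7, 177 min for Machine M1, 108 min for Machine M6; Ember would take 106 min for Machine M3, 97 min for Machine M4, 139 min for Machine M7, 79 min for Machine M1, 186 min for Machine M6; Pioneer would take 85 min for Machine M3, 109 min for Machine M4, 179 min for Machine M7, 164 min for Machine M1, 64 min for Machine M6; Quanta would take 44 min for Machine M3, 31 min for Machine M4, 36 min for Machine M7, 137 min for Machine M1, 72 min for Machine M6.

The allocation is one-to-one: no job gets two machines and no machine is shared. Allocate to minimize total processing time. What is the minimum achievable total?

Optimal: Cove→Machine M3 (36 min), Apex→Machine M7 (90 min), Ember→Machine M1 (79 min), Pioneer→Machine M6 (64 min), Quanta→Machine M4 (31 min) — total 36+90+79+64+31 = 300 min.
Next-best assignment: Cove→Machine M3, Apex→Machine M4, Ember→Machine M1, Pioneer→Machine M6, Quanta→Machine M7 = 306 min.

Min total: 300 min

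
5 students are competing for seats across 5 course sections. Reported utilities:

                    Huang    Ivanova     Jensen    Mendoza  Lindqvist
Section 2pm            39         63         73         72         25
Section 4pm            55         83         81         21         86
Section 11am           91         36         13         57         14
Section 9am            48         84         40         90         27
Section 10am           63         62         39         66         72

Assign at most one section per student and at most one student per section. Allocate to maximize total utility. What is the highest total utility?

Max total: 409 points

Optimal: Huang→Section 11am (91 points), Ivanova→Section 4pm (83 points), Jensen→Section 2pm (73 points), Mendoza→Section 9am (90 points), Lindqvist→Section 10am (72 points) — total 91+83+73+90+72 = 409 points.
Row-greedy (each student in turn takes its best remaining section) gives 400 points, worse by 9.
Next-best assignment: Huang→Section 11am, Ivanova→Section 10am, Jensen→Section 2pm, Mendoza→Section 9am, Lindqvist→Section 4pm = 402 points.
Checked against all permutations: 409 points is optimal.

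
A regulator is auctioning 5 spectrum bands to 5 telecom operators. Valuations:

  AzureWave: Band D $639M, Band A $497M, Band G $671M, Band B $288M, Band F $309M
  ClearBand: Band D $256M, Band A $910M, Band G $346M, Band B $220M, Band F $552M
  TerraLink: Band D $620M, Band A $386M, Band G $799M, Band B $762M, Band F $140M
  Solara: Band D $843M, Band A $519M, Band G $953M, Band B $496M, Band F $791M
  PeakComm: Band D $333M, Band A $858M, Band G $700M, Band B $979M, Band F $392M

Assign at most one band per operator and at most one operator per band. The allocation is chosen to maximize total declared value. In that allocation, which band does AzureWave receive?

Optimal: AzureWave→Band D ($639M), ClearBand→Band A ($910M), TerraLink→Band G ($799M), Solara→Band F ($791M), PeakComm→Band B ($979M) — total 639+910+799+791+979 = $4118M.
Next-best assignment: AzureWave→Band G, ClearBand→Band A, TerraLink→Band D, Solara→Band F, PeakComm→Band B = $3971M.
AzureWave's own top band is Band G ($671M), but forcing AzureWave→Band G and reassigning the rest optimally gives only $3971M — worse by 147.

AzureWave receives Band D.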